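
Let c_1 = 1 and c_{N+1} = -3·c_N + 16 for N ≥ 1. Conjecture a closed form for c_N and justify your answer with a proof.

Computing the first terms: c_1 = 1, c_2 = 13, c_3 = -23. This suggests c_N = (-3)^N + 4.
Base step (N = 1): the formula gives 1 = 1 = c_1.
Suppose the result is true for N = k, so c_k = (-3)^k + 4.
Then c_{k+1} = -3·c_k + 16 = -3·((-3)^k + 4) + 16 = (-3)^(k + 1) + 4,
which is the claimed formula at N = k+1.
By induction, the statement is established for all N ≥ 1.

c_N = (-3)^N + 4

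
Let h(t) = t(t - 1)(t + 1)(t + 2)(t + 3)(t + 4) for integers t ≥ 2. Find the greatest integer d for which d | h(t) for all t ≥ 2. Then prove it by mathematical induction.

d = 720

Computing the first values: h(2) = 720 and h(3) = 5040; gcd(720, 5040) = 720, so d ≤ 720.
We prove 720 | t(t - 1)(t + 1)(t + 2)(t + 3)(t + 4) for all t ≥ 2 by induction on t.
Base step (t = 2): h(2) = 720 = 720·(1), so 720 | h(2).
Inductive step: suppose the statement holds for some i ≥ 2, i.e. 720 | h(i). Then
h(i+1) − h(i) = i·(i+1)·(i+2)·(i+3)·(i+4)·(i+5) − (i-1)·i·(i+1)·(i+2)·(i+3)·(i+4) = i·(i+1)·(i+2)·(i+3)·(i+4)·[(i+5) − (i-1)] = 6·i·(i+1)·(i+2)·(i+3)·(i+4). The product of 5 consecutive integers is divisible by (5)! = 120, so h(i+1) − h(i) is divisible by 6·120 = 720. By the inductive hypothesis 720 | h(i), hence 720 | h(i+1).
By induction, the statement is established for all t ≥ 2.
Therefore the largest such d is 720.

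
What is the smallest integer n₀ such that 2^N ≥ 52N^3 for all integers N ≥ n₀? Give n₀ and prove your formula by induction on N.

At N = 18: 262144 < 303264, so the inequality fails and n₀ ≥ 19. We prove 2^N ≥ 52N^3 for all N ≥ 19.
Base step (N = 19): 2^N = 524288 and 52N^3 = 356668, so 524288 ≥ 356668.
For the inductive step, assume it holds for an arbitrary j ≥ 19, so 2^j ≥ 52j^3.
Then 2^(j + 1) = 2·(2^j) ≥ 2·(52j^3).
Also, for j ≥ 19 we have 2·(52j^3) ≥ 52(j+1)^3, since 2 ≥ (1 + 1/j)^3 for all j ≥ 19.
Combining, 2^(j + 1) ≥ 52(j+1)^3.
This completes the induction.
Hence the smallest such n₀ is 19.

n₀ = 19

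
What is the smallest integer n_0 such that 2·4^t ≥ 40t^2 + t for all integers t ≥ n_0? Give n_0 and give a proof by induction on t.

n_0 = 5

At t = 4: 512 < 644, so the inequality fails and n_0 ≥ 5. We prove 2·4^t ≥ 40t^2 + t for all t ≥ 5.
Base step (t = 5): 2·4^t = 2048 and 40t^2 + t = 1005, so 2048 ≥ 1005.
Inductive step: assume the claim holds for t = r, so 2·4^r ≥ 40r^2 + r.
Then 2·4^(r + 1) = 4·(2·4^r) ≥ 4·(40r^2 + r).
Also, for r ≥ 5 we have 4·(40r^2 + r) ≥ 40(r+1)^2 + (r+1), since 4·(40r^2 + r) − (40(r+1)^2 + (r+1)) = 120r^2 - 77r - 41, which is nonnegative for all r ≥ 5.
Combining, 2·4^(r + 1) ≥ 40(r+1)^2 + (r+1).
By the principle of mathematical induction, the result holds for all t ≥ 5.
Hence the smallest such n_0 is 5.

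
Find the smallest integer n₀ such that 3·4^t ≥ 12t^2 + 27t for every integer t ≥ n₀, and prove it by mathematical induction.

n₀ = 3

At t = 2: 48 < 102, so the inequality fails and n₀ ≥ 3. We prove 3·4^t ≥ 12t^2 + 27t for all t ≥ 3.
For the base case t = 3: 3·4^t = 192 and 12t^2 + 27t = 189, so 192 ≥ 189.
Inductive step: assume the claim holds for t = i, so 3·4^i ≥ 12i^2 + 27i.
Then 3·4^(i + 1) = 4·(3·4^i) ≥ 4·(12i^2 + 27i).
Also, for i ≥ 3 we have 4·(12i^2 + 27i) ≥ 12(i+1)^2 + 27(i+1), since 4·(12i^2 + 27i) − (12(i+1)^2 + 27(i+1)) = 36i^2 + 57i - 39, which is nonnegative for all i ≥ 3.
Combining, 3·4^(i + 1) ≥ 12(i+1)^2 + 27(i+1).
Hence, by induction on t, the claim holds for every t ≥ 3.
Hence the smallest such n₀ is 3.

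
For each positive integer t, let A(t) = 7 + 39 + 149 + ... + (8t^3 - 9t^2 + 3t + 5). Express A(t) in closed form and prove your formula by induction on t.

We claim A(t) = t(2t^3 + t^2 - t + 5) for all t ≥ 1.
Base step (t = 1): A(1) = 7, and the closed form gives 7. They agree.
Inductive step: suppose the statement holds for some p ≥ 1, so A(p) = p(2p^3 + p^2 - p + 5).
Then A(p+1) = A(p) + (8p^3 + 15p^2 + 9p + 7) = (p(2p^3 + p^2 - p + 5)) + (8p^3 + 15p^2 + 9p + 7).
Simplifying, A(p+1) = (p + 1)(2p^3 + 7p^2 + 7p + 7) = (p+1)(2(p+1)^3 + (p+1)^2 - (p+1) + 5),
which is the closed form with t = p+1.
This completes the induction.

A(t) = t(2t^3 + t^2 - t + 5)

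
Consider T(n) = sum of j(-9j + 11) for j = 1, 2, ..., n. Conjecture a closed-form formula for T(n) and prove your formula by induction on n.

T(n) = -n(n + 1)(3n - 4)

We claim T(n) = -n(n + 1)(3n - 4) for all n ≥ 1.
When n = 1: T(1) = 2, and the closed form gives 2. They agree.
Inductive step: assume the claim holds for n = j, so T(j) = j(-3j^2 + j + 4).
Then T(j+1) = T(j) + (-(j + 1)(9j - 2)) = (j(-3j^2 + j + 4)) + (-(j + 1)(9j - 2)).
Simplifying, T(j+1) = -(j + 1)(j + 2)(3j - 1) = -(j+1)((j+1) + 1)(3(j+1) - 4),
which is the closed form with n = j+1.
Hence, by induction on n, the claim holds for every n ≥ 1.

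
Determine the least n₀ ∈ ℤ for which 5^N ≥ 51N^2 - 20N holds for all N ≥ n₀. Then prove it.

At N = 4: 625 < 736, so the inequality fails and n₀ ≥ 5. We prove 5^N ≥ 51N^2 - 20N for all N ≥ 5.
When N = 5: 5^N = 3125 and 51N^2 - 20N = 1175, so 3125 ≥ 1175.
Inductive step: suppose the statement holds for some r ≥ 5, so 5^r ≥ 51r^2 - 20r.
Then 5^(r + 1) = 5·(5^r) ≥ 5·(51r^2 - 20r).
Also, for r ≥ 5 we have 5·(51r^2 - 20r) ≥ 51(r+1)^2 - 20(r+1), since 5·(51r^2 - 20r) − (51(r+1)^2 - 20(r+1)) = 204r^2 - 182r - 31, which is nonnegative for all r ≥ 5.
Combining, 5^(r + 1) ≥ 51(r+1)^2 - 20(r+1).
This completes the induction.
Hence the smallest such n₀ is 5.

n₀ = 5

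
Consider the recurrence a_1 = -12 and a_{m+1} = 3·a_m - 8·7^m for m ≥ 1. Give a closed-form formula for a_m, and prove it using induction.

a_m = 2·3^(m - 1) - 2·7^m

Computing the first terms: a_1 = -12, a_2 = -92, a_3 = -668. This suggests a_m = 2·3^(m - 1) - 2·7^m.
For the base case m = 1: the formula gives -12 = -12 = a_1.
Inductive step: suppose the statement holds for some j ≥ 1, so a_j = 2·3^(j - 1) - 2·7^j.
Then a_{j+1} = 3·a_j - 8·7^j = 3·(2·3^(j - 1) - 2·7^j) - 8·7^j = 2·3^j - 2·7^(j + 1) = 2·3^((j+1) - 1) - 2·7^(j+1),
which is the claimed formula at m = j+1.
By induction, the statement is established for all m ≥ 1.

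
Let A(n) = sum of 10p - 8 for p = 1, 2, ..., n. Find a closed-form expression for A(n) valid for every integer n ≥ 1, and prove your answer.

We claim A(n) = n(5n - 3) for all n ≥ 1.
For the base case n = 1: A(1) = 2, and the closed form gives 2. They agree.
For the inductive step, assume it holds for an arbitrary p ≥ 1, so A(p) = p(5p - 3).
Then A(p+1) = A(p) + (10p + 2) = (p(5p - 3)) + (10p + 2).
Simplifying, A(p+1) = (p + 1)(5p + 2) = (p+1)(5(p+1) - 3),
which is the closed form with n = p+1.
By the principle of mathematical induction, the result holds for all n ≥ 1.

A(n) = n(5n - 3)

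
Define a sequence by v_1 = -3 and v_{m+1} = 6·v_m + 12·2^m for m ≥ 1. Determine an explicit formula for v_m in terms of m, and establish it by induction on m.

Computing the first terms: v_1 = -3, v_2 = 6, v_3 = 84. This suggests v_m = -3·2^m + 3·6^(m - 1).
For the base case m = 1: the formula gives -3 = -3 = v_1.
Inductive step: suppose the statement holds for some p ≥ 1, so v_p = -3·2^p + 3·6^(p - 1).
Then v_{p+1} = 6·v_p + 12·2^p = 6·(-3·2^p + 3·6^(p - 1)) + 12·2^p = -3·2^(p + 1) + 3·6^p = -3·2^(p+1) + 3·6^((p+1) - 1),
which is the claimed formula at m = p+1.
Hence, by induction on m, the claim holds for every m ≥ 1.

v_m = -3·2^m + 3·6^(m - 1)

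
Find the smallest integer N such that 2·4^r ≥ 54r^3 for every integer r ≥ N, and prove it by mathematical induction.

N = 7

At r = 6: 8192 < 11664, so the inequality fails and N ≥ 7. We prove 2·4^r ≥ 54r^3 for all r ≥ 7.
When r = 7: 2·4^r = 32768 and 54r^3 = 18522, so 32768 ≥ 18522.
For the inductive step, assume it holds for an arbitrary k ≥ 7, so 2·4^k ≥ 54k^3.
Then 2·4^(k + 1) = 4·(2·4^k) ≥ 4·(54k^3).
Also, for k ≥ 7 we have 4·(54k^3) ≥ 54(k+1)^3, since 4 ≥ (1 + 1/k)^3 for all k ≥ 7.
Combining, 2·4^(k + 1) ≥ 54(k+1)^3.
This completes the induction.
Hence the smallest such N is 7.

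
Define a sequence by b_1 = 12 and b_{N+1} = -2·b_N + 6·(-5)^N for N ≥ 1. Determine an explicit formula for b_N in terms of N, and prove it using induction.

b_N = -(-2)^N - 2(-5)^N

Computing the first terms: b_1 = 12, b_2 = -54, b_3 = 258. This suggests b_N = -(-2)^N - 2(-5)^N.
When N = 1: the formula gives 12 = 12 = b_1.
Inductive step: suppose the statement holds for some i ≥ 1, so b_i = -(-2)^i - 2(-5)^i.
Then b_{i+1} = -2·b_i + 6·(-5)^i = -2·(-(-2)^i - 2(-5)^i) + 6·(-5)^i = -(-2)^(i + 1) - 2(-5)^(i + 1),
which is the claimed formula at N = i+1.
By induction, the statement is established for all N ≥ 1.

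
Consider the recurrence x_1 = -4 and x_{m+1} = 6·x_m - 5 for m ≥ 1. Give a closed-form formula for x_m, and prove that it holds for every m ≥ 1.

Computing the first terms: x_1 = -4, x_2 = -29, x_3 = -179. This suggests x_m = -5·6^(m - 1) + 1.
Base step (m = 1): the formula gives -4 = -4 = x_1.
For the inductive step, assume it holds for an arbitrary r ≥ 1, so x_r = -5·6^(r - 1) + 1.
Then x_{r+1} = 6·x_r - 5 = 6·(-5·6^(r - 1) + 1) - 5 = -5·6^r + 1 = -5·6^((r+1) - 1) + 1,
which is the claimed formula at m = r+1.
This completes the induction.

x_m = -5·6^(m - 1) + 1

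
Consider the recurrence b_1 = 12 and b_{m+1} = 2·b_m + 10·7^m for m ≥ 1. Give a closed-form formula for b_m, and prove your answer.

Computing the first terms: b_1 = 12, b_2 = 94, b_3 = 678. This suggests b_m = -2^m + 2·7^m.
Base step (m = 1): the formula gives 12 = 12 = b_1.
Inductive step: suppose the statement holds for some i ≥ 1, so b_i = -2^i + 2·7^i.
Then b_{i+1} = 2·b_i + 10·7^i = 2·(-2^i + 2·7^i) + 10·7^i = -2^(i + 1) + 2·7^(i + 1),
which is the claimed formula at m = i+1.
Hence, by induction on m, the claim holds for every m ≥ 1.

b_m = -2^m + 2·7^m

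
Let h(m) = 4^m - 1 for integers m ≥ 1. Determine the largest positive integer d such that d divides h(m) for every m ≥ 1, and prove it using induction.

d = 3

Computing the first values: h(1) = 3 and h(2) = 15; gcd(3, 15) = 3, so d ≤ 3.
We prove 3 | 4^m - 1 for all m ≥ 1 by induction on m.
Base step (m = 1): h(1) = 3 = 3·(1), so 3 | h(1).
Inductive step: assume the claim holds for m = p, i.e. 3 | h(p). Then
4^{p+1} − 1^{p+1} = 4·4^p − 1·1^p = 4·(4^p − 1^p) + (3)·1^p. The first term is divisible by 3 by the inductive hypothesis, and the second term (3)·1^p is divisible by 3 since 3 | 3. Hence 3 | h(p+1).
By induction, the statement is established for all m ≥ 1.
Therefore the largest such d is 3.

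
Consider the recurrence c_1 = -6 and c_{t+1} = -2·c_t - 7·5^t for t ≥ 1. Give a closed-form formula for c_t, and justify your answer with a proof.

Computing the first terms: c_1 = -6, c_2 = -23, c_3 = -129. This suggests c_t = -(-2)^(t - 1) - 5^t.
When t = 1: the formula gives -6 = -6 = c_1.
Inductive step: assume the claim holds for t = p, so c_p = -(-2)^(p - 1) - 5^p.
Then c_{p+1} = -2·c_p - 7·5^p = -2·(-(-2)^(p - 1) - 5^p) - 7·5^p = -(-2)^p - 5^(p + 1) = -(-2)^((p+1) - 1) - 5^(p+1),
which is the claimed formula at t = p+1.
Hence, by induction on t, the claim holds for every t ≥ 1.

c_t = -(-2)^(t - 1) - 5^t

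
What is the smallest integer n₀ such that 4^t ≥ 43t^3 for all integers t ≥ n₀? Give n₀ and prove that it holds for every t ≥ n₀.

At t = 6: 4096 < 9288, so the inequality fails and n₀ ≥ 7. We prove 4^t ≥ 43t^3 for all t ≥ 7.
Base step (t = 7): 4^t = 16384 and 43t^3 = 14749, so 16384 ≥ 14749.
Inductive step: suppose the statement holds for some k ≥ 7, so 4^k ≥ 43k^3.
Then 4^(k + 1) = 4·(4^k) ≥ 4·(43k^3).
Also, for k ≥ 7 we have 4·(43k^3) ≥ 43(k+1)^3, since 4 ≥ (1 + 1/k)^3 for all k ≥ 7.
Combining, 4^(k + 1) ≥ 43(k+1)^3.
By the principle of mathematical induction, the result holds for all t ≥ 7.
Hence the smallest such n₀ is 7.

n₀ = 7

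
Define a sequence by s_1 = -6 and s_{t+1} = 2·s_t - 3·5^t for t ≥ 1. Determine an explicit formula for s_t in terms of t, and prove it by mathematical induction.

s_t = -2^(t - 1) - 5^t

Computing the first terms: s_1 = -6, s_2 = -27, s_3 = -129. This suggests s_t = -2^(t - 1) - 5^t.
When t = 1: the formula gives -6 = -6 = s_1.
Inductive step: suppose the statement holds for some k ≥ 1, so s_k = -2^(k - 1) - 5^k.
Then s_{k+1} = 2·s_k - 3·5^k = 2·(-2^(k - 1) - 5^k) - 3·5^k = -2^k - 5^(k + 1) = -2^((k+1) - 1) - 5^(k+1),
which is the claimed formula at t = k+1.
Hence, by induction on t, the claim holds for every t ≥ 1.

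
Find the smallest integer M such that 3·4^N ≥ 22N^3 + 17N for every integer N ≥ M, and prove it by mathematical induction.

At N = 4: 768 < 1476, so the inequality fails and M ≥ 5. We prove 3·4^N ≥ 22N^3 + 17N for all N ≥ 5.
For the base case N = 5: 3·4^N = 3072 and 22N^3 + 17N = 2835, so 3072 ≥ 2835.
Suppose the result is true for N = k, so 3·4^k ≥ 22k^3 + 17k.
Then 3·4^(k + 1) = 4·(3·4^k) ≥ 4·(22k^3 + 17k).
Also, for k ≥ 5 we have 4·(22k^3 + 17k) ≥ 22(k+1)^3 + 17(k+1), since 4·(22k^3 + 17k) − (22(k+1)^3 + 17(k+1)) = 66k^3 - 66k^2 - 15k - 39, which is nonnegative for all k ≥ 5.
Combining, 3·4^(k + 1) ≥ 22(k+1)^3 + 17(k+1).
This completes the induction.
Hence the smallest such M is 5.

M = 5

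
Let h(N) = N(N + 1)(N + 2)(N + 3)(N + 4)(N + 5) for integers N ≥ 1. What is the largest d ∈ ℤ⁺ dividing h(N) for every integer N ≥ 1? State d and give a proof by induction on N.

d = 720

Computing the first values: h(1) = 720 and h(2) = 5040; gcd(720, 5040) = 720, so d ≤ 720.
We prove 720 | N(N + 1)(N + 2)(N + 3)(N + 4)(N + 5) for all N ≥ 1 by induction on N.
Base step (N = 1): h(1) = 720 = 720·(1), so 720 | h(1).
Inductive step: assume the claim holds for N = m, i.e. 720 | h(m). Then
h(m+1) − h(m) = (m+1)·(m+2)·(m+3)·(m+4)·(m+5)·(m+6) − m·(m+1)·(m+2)·(m+3)·(m+4)·(m+5) = (m+1)·(m+2)·(m+3)·(m+4)·(m+5)·[(m+6) − m] = 6·(m+1)·(m+2)·(m+3)·(m+4)·(m+5). The product of 5 consecutive integers is divisible by (5)! = 120, so h(m+1) − h(m) is divisible by 6·120 = 720. By the inductive hypothesis 720 | h(m), hence 720 | h(m+1).
By the principle of mathematical induction, the result holds for all N ≥ 1.
Therefore the largest such d is 720.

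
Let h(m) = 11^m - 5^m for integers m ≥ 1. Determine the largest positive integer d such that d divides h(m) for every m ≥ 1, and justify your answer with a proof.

Computing the first values: h(1) = 6 and h(2) = 96; gcd(6, 96) = 6, so d ≤ 6.
We prove 6 | 11^m - 5^m for all m ≥ 1 by induction on m.
When m = 1: h(1) = 6 = 6·(1), so 6 | h(1).
Suppose the result is true for m = j, i.e. 6 | h(j). Then
11^{j+1} − 5^{j+1} = 11·11^j − 5·5^j = 11·(11^j − 5^j) + (6)·5^j. The first term is divisible by 6 by the inductive hypothesis, and the second term (6)·5^j is divisible by 6 since 6 | 6. Hence 6 | h(j+1).
By the principle of mathematical induction, the result holds for all m ≥ 1.
Therefore the largest such d is 6.

d = 6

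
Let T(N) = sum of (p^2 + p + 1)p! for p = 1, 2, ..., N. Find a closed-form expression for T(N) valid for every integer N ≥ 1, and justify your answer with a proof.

T(N) = (N + 1)(N + 1)! - 1

We claim T(N) = (N + 1)(N + 1)! - 1 for all N ≥ 1.
Base case (N = 1): T(1) = 3, and the closed form gives 3. They agree.
Suppose the result is true for N = p, so T(p) = (p + 1)(p + 1)! - 1.
Then T(p+1) = T(p) + ((p^2 + 3p + 3)(p + 1)!) = ((p + 1)(p + 1)! - 1) + ((p^2 + 3p + 3)(p + 1)!).
Simplifying, T(p+1) = ((p+1) + 1)((p+1) + 1)! - 1,
which is the closed form with N = p+1.
This completes the induction.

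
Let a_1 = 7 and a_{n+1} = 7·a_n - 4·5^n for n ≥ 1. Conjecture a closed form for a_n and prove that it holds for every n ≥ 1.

Computing the first terms: a_1 = 7, a_2 = 29, a_3 = 103. This suggests a_n = 2·5^n - 3·7^(n - 1).
Base case (n = 1): the formula gives 7 = 7 = a_1.
Inductive step: suppose the statement holds for some p ≥ 1, so a_p = 2·5^p - 3·7^(p - 1).
Then a_{p+1} = 7·a_p - 4·5^p = 7·(2·5^p - 3·7^(p - 1)) - 4·5^p = 2·5^(p + 1) - 3·7^p = 2·5^(p+1) - 3·7^((p+1) - 1),
which is the claimed formula at n = p+1.
Hence, by induction on n, the claim holds for every n ≥ 1.

a_n = 2·5^n - 3·7^(n - 1)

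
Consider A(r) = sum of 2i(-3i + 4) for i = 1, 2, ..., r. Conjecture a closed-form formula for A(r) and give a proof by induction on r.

A(r) = -r(r + 1)(2r - 3)

We claim A(r) = -r(r + 1)(2r - 3) for all r ≥ 1.
Base step (r = 1): A(1) = 2, and the closed form gives 2. They agree.
Inductive step: assume the claim holds for r = i, so A(i) = i(-2i^2 + i + 3).
Then A(i+1) = A(i) + (-6i^2 - 4i + 2) = (i(-2i^2 + i + 3)) + (-6i^2 - 4i + 2).
Simplifying, A(i+1) = -(i + 1)(i + 2)(2i - 1) = -(i+1)((i+1) + 1)(2(i+1) - 3),
which is the closed form with r = i+1.
By induction, the statement is established for all r ≥ 1.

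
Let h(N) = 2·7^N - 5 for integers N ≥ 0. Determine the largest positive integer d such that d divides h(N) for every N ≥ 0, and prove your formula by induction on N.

Computing the first values: h(0) = -3 and h(1) = 9; gcd(-3, 9) = 3, so d ≤ 3.
We prove 3 | 2·7^N - 5 for all N ≥ 0 by induction on N.
For the base case N = 0: h(0) = -3 = 3·(-1), so 3 | h(0).
Inductive step: suppose the statement holds for some i ≥ 0, i.e. 3 | h(i). Then
h(i+1) = 2·7^(i+1) - 5 = 7·(2·7^i - 5) + 30 = 7·h(i) + 30. The first term is divisible by 3 by the inductive hypothesis, and 30 is divisible by 3. Hence 3 | h(i+1).
By induction, the statement is established for all N ≥ 0.
Therefore the largest such d is 3.

d = 3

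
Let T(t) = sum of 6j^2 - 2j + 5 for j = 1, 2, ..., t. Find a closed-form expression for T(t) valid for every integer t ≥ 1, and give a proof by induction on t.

T(t) = t(2t^2 + 2t + 5)

We claim T(t) = t(2t^2 + 2t + 5) for all t ≥ 1.
When t = 1: T(1) = 9, and the closed form gives 9. They agree.
Inductive step: assume the claim holds for t = j, so T(j) = j(2j^2 + 2j + 5).
Then T(j+1) = T(j) + (6j^2 + 10j + 9) = (j(2j^2 + 2j + 5)) + (6j^2 + 10j + 9).
Simplifying, T(j+1) = (j + 1)(2j^2 + 6j + 9) = (j+1)(2(j+1)^2 + 2(j+1) + 5),
which is the closed form with t = j+1.
Hence, by induction on t, the claim holds for every t ≥ 1.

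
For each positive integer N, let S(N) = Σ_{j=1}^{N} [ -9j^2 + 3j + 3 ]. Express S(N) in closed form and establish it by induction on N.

S(N) = -3N(N^2 + N - 1)

We claim S(N) = -3N(N^2 + N - 1) for all N ≥ 1.
For the base case N = 1: S(1) = -3, and the closed form gives -3. They agree.
Inductive step: suppose the statement holds for some j ≥ 1, so S(j) = 3j(-j^2 - j + 1).
Then S(j+1) = S(j) + (3j - 9(j + 1)^2 + 6) = (3j(-j^2 - j + 1)) + (3j - 9(j + 1)^2 + 6).
Simplifying, S(j+1) = -3(j + 1)(j^2 + 3j + 1) = -3(j+1)((j+1)^2 + (j+1) - 1),
which is the closed form with N = j+1.
Hence, by induction on N, the claim holds for every N ≥ 1.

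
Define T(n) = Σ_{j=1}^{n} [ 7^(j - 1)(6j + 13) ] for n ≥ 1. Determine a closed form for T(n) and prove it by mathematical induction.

We claim T(n) = 7^n(n + 2) - 2 for all n ≥ 1.
Base step (n = 1): T(1) = 19, and the closed form gives 19. They agree.
Inductive step: suppose the statement holds for some j ≥ 1, so T(j) = 7^j(j + 2) - 2.
Then T(j+1) = T(j) + (7^j(6j + 19)) = (7^j(j + 2) - 2) + (7^j(6j + 19)).
Simplifying, T(j+1) = 7·7^j·j + 21·7^j - 2 = 7^(j+1)((j+1) + 2) - 2,
which is the closed form with n = j+1.
By induction, the statement is established for all n ≥ 1.

T(n) = 7^n(n + 2) - 2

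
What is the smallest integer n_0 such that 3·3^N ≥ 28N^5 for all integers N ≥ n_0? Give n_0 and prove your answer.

At N = 14: 14348907 < 15059072, so the inequality fails and n_0 ≥ 15. We prove 3·3^N ≥ 28N^5 for all N ≥ 15.
When N = 15: 3·3^N = 43046721 and 28N^5 = 21262500, so 43046721 ≥ 21262500.
Suppose the result is true for N = k, so 3·3^k ≥ 28k^5.
Then 3·3^(k + 1) = 3·(3·3^k) ≥ 3·(28k^5).
Also, for k ≥ 15 we have 3·(28k^5) ≥ 28(k+1)^5, since 3 ≥ (1 + 1/k)^5 for all k ≥ 15.
Combining, 3·3^(k + 1) ≥ 28(k+1)^5.
This completes the induction.
Hence the smallest such n_0 is 15.

n_0 = 15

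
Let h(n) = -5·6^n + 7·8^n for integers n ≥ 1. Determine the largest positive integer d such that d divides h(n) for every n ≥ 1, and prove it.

d = 2

Computing the first values: h(1) = 26 and h(2) = 268; gcd(26, 268) = 2, so d ≤ 2.
We prove 2 | -5·6^n + 7·8^n for all n ≥ 1 by induction on n.
When n = 1: h(1) = 26 = 2·(13), so 2 | h(1).
Inductive step: assume the claim holds for n = m, i.e. 2 | h(m). Then
h(m+1) − 8·h(m) = (-5·6^(m+1) + 7·8^(m+1)) − 8·(-5·6^m + 7·8^m) = (-5)·6^m·(6 − 8) = (10)·6^m. Since 2 | h(m) by the inductive hypothesis, 2 | 8·h(m); and 2 | 10 since 10 = 2·5. Therefore 2 | h(m+1).
By the principle of mathematical induction, the result holds for all n ≥ 1.
Therefore the largest such d is 2.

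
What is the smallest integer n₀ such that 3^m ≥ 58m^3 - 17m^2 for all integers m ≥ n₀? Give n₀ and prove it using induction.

At m = 9: 19683 < 40905, so the inequality fails and n₀ ≥ 10. We prove 3^m ≥ 58m^3 - 17m^2 for all m ≥ 10.
Base case (m = 10): 3^m = 59049 and 58m^3 - 17m^2 = 56300, so 59049 ≥ 56300.
Suppose the result is true for m = i, so 3^i ≥ 58i^3 - 17i^2.
Then 3^(i + 1) = 3·(3^i) ≥ 3·(58i^3 - 17i^2).
Also, for i ≥ 10 we have 3·(58i^3 - 17i^2) ≥ 58(i+1)^3 - 17(i+1)^2, since 3·(58i^3 - 17i^2) − (58(i+1)^3 - 17(i+1)^2) = 116i^3 - 208i^2 - 140i - 41, which is nonnegative for all i ≥ 10.
Combining, 3^(i + 1) ≥ 58(i+1)^3 - 17(i+1)^2.
By induction, the statement is established for all m ≥ 10.
Hence the smallest such n₀ is 10.

n₀ = 10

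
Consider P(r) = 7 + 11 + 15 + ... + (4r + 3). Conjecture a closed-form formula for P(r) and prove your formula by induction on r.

P(r) = r(2r + 5)

We claim P(r) = r(2r + 5) for all r ≥ 1.
When r = 1: P(1) = 7, and the closed form gives 7. They agree.
Inductive step: assume the claim holds for r = m, so P(m) = m(2m + 5).
Then P(m+1) = P(m) + (4m + 7) = (m(2m + 5)) + (4m + 7).
Simplifying, P(m+1) = (m + 1)(2m + 7) = (m+1)(2(m+1) + 5),
which is the closed form with r = m+1.
By the principle of mathematical induction, the result holds for all r ≥ 1.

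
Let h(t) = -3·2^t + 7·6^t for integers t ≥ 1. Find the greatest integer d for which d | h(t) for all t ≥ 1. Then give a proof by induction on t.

Computing the first values: h(1) = 36 and h(2) = 240; gcd(36, 240) = 12, so d ≤ 12.
We prove 12 | -3·2^t + 7·6^t for all t ≥ 1 by induction on t.
For the base case t = 1: h(1) = 36 = 12·(3), so 12 | h(1).
For the inductive step, assume it holds for an arbitrary p ≥ 1, i.e. 12 | h(p). Then
h(p+1) − 6·h(p) = (-3·2^(p+1) + 7·6^(p+1)) − 6·(-3·2^p + 7·6^p) = (-3)·2^p·(2 − 6) = (12)·2^p. Since 12 | h(p) by the inductive hypothesis, 12 | 6·h(p); and 12 | 12 since 12 = 12·1. Therefore 12 | h(p+1).
By the principle of mathematical induction, the result holds for all t ≥ 1.
Therefore the largest such d is 12.

d = 12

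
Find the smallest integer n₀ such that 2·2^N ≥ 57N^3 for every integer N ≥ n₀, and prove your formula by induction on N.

At N = 17: 262144 < 280041, so the inequality fails and n₀ ≥ 18. We prove 2·2^N ≥ 57N^3 for all N ≥ 18.
When N = 18: 2·2^N = 524288 and 57N^3 = 332424, so 524288 ≥ 332424.
Suppose the result is true for N = j, so 2·2^j ≥ 57j^3.
Then 2·2^(j + 1) = 2·(2·2^j) ≥ 2·(57j^3).
Also, for j ≥ 18 we have 2·(57j^3) ≥ 57(j+1)^3, since 2 ≥ (1 + 1/j)^3 for all j ≥ 18.
Combining, 2·2^(j + 1) ≥ 57(j+1)^3.
This completes the induction.
Hence the smallest such n₀ is 18.

n₀ = 18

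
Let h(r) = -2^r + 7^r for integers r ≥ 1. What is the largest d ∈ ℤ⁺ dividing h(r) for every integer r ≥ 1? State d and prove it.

Computing the first values: h(1) = 5 and h(2) = 45; gcd(5, 45) = 5, so d ≤ 5.
We prove 5 | -2^r + 7^r for all r ≥ 1 by induction on r.
Base case (r = 1): h(1) = 5 = 5·(1), so 5 | h(1).
Suppose the result is true for r = j, i.e. 5 | h(j). Then
7^{j+1} − 2^{j+1} = 7·7^j − 2·2^j = 7·(7^j − 2^j) + (5)·2^j. The first term is divisible by 5 by the inductive hypothesis, and the second term (5)·2^j is divisible by 5 since 5 | 5. Hence 5 | h(j+1).
By induction, the statement is established for all r ≥ 1.
Therefore the largest such d is 5.

d = 5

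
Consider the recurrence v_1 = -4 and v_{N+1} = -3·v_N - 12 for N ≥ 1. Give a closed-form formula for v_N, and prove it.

v_N = -(-3)^(N - 1) - 3

Computing the first terms: v_1 = -4, v_2 = 0, v_3 = -12. This suggests v_N = -(-3)^(N - 1) - 3.
For the base case N = 1: the formula gives -4 = -4 = v_1.
Inductive step: suppose the statement holds for some k ≥ 1, so v_k = -(-3)^(k - 1) - 3.
Then v_{k+1} = -3·v_k - 12 = -3·(-(-3)^(k - 1) - 3) - 12 = -(-3)^k - 3 = -(-3)^((k+1) - 1) - 3,
which is the claimed formula at N = k+1.
This completes the induction.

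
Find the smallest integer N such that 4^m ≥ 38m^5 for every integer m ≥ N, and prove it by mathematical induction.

At m = 11: 4194304 < 6119938, so the inequality fails and N ≥ 12. We prove 4^m ≥ 38m^5 for all m ≥ 12.
Base case (m = 12): 4^m = 16777216 and 38m^5 = 9455616, so 16777216 ≥ 9455616.
For the inductive step, assume it holds for an arbitrary k ≥ 12, so 4^k ≥ 38k^5.
Then 4^(k + 1) = 4·(4^k) ≥ 4·(38k^5).
Also, for k ≥ 12 we have 4·(38k^5) ≥ 38(k+1)^5, since 4 ≥ (1 + 1/k)^5 for all k ≥ 12.
Combining, 4^(k + 1) ≥ 38(k+1)^5.
This completes the induction.
Hence the smallest such N is 12.

N = 12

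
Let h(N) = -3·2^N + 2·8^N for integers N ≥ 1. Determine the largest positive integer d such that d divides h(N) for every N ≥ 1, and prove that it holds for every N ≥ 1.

d = 2

Computing the first values: h(1) = 10 and h(2) = 116; gcd(10, 116) = 2, so d ≤ 2.
We prove 2 | -3·2^N + 2·8^N for all N ≥ 1 by induction on N.
Base step (N = 1): h(1) = 10 = 2·(5), so 2 | h(1).
For the inductive step, assume it holds for an arbitrary j ≥ 1, i.e. 2 | h(j). Then
h(j+1) − 8·h(j) = (-3·2^(j+1) + 2·8^(j+1)) − 8·(-3·2^j + 2·8^j) = (-3)·2^j·(2 − 8) = (18)·2^j. Since 2 | h(j) by the inductive hypothesis, 2 | 8·h(j); and 2 | 18 since 18 = 2·9. Therefore 2 | h(j+1).
This completes the induction.
Therefore the largest such d is 2.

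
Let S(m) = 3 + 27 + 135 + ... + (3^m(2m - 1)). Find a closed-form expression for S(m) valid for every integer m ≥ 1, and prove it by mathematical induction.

S(m) = 3·3^m(m - 1) + 3

We claim S(m) = 3·3^m(m - 1) + 3 for all m ≥ 1.
Base step (m = 1): S(1) = 3, and the closed form gives 3. They agree.
For the inductive step, assume it holds for an arbitrary i ≥ 1, so S(i) = 3·3^i(i - 1) + 3.
Then S(i+1) = S(i) + (3^(i + 1)(2i + 1)) = (3·3^i(i - 1) + 3) + (3^(i + 1)(2i + 1)).
Simplifying, S(i+1) = 9·3^i·i + 3 = 3·3^(i+1)((i+1) - 1) + 3,
which is the closed form with m = i+1.
This completes the induction.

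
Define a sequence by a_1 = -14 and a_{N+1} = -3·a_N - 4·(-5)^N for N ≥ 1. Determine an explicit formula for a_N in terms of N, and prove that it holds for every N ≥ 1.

a_N = -4(-3)^(N - 1) + 2(-5)^N

Computing the first terms: a_1 = -14, a_2 = 62, a_3 = -286. This suggests a_N = -4(-3)^(N - 1) + 2(-5)^N.
Base case (N = 1): the formula gives -14 = -14 = a_1.
Inductive step: assume the claim holds for N = j, so a_j = -4(-3)^(j - 1) + 2(-5)^j.
Then a_{j+1} = -3·a_j - 4·(-5)^j = -3·(-4(-3)^(j - 1) + 2(-5)^j) - 4·(-5)^j = -4(-3)^j + 2(-5)^(j + 1) = -4(-3)^((j+1) - 1) + 2(-5)^(j+1),
which is the claimed formula at N = j+1.
By the principle of mathematical induction, the result holds for all N ≥ 1.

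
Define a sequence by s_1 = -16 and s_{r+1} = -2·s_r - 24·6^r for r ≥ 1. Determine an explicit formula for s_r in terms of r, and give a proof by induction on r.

Computing the first terms: s_1 = -16, s_2 = -112, s_3 = -640. This suggests s_r = -(-2)^r - 3·6^r.
For the base case r = 1: the formula gives -16 = -16 = s_1.
Suppose the result is true for r = i, so s_i = -(-2)^i - 3·6^i.
Then s_{i+1} = -2·s_i - 24·6^i = -2·(-(-2)^i - 3·6^i) - 24·6^i = -(-2)^(i + 1) - 3·6^(i + 1),
which is the claimed formula at r = i+1.
By induction, the statement is established for all r ≥ 1.

s_r = -(-2)^r - 3·6^r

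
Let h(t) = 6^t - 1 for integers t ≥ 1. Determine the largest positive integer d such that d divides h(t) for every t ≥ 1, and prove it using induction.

Computing the first values: h(1) = 5 and h(2) = 35; gcd(5, 35) = 5, so d ≤ 5.
We prove 5 | 6^t - 1 for all t ≥ 1 by induction on t.
Base case (t = 1): h(1) = 5 = 5·(1), so 5 | h(1).
For the inductive step, assume it holds for an arbitrary k ≥ 1, i.e. 5 | h(k). Then
6^{k+1} − 1^{k+1} = 6·6^k − 1·1^k = 6·(6^k − 1^k) + (5)·1^k. The first term is divisible by 5 by the inductive hypothesis, and the second term (5)·1^k is divisible by 5 since 5 | 5. Hence 5 | h(k+1).
Hence, by induction on t, the claim holds for every t ≥ 1.
Therefore the largest such d is 5.

d = 5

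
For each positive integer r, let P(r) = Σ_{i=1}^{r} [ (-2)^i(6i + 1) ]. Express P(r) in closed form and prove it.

P(r) = 2(-2)^r(2r + 1) - 2

We claim P(r) = 2(-2)^r(2r + 1) - 2 for all r ≥ 1.
When r = 1: P(1) = -14, and the closed form gives -14. They agree.
Inductive step: assume the claim holds for r = i, so P(i) = 2(-2)^i(2i + 1) - 2.
Then P(i+1) = P(i) + ((-2)^(i + 1)(6i + 7)) = (2(-2)^i(2i + 1) - 2) + ((-2)^(i + 1)(6i + 7)).
Simplifying, P(i+1) = -8(-2)^i·i - 12(-2)^i - 2 = 2(-2)^(i+1)(2(i+1) + 1) - 2,
which is the closed form with r = i+1.
Hence, by induction on r, the claim holds for every r ≥ 1.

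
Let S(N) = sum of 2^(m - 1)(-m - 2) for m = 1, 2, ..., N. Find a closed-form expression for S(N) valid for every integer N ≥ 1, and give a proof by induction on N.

We claim S(N) = -2^N(N + 1) + 1 for all N ≥ 1.
Base step (N = 1): S(1) = -3, and the closed form gives -3. They agree.
For the inductive step, assume it holds for an arbitrary m ≥ 1, so S(m) = -2^m(m + 1) + 1.
Then S(m+1) = S(m) + (2^m(-m - 3)) = (-2^m(m + 1) + 1) + (2^m(-m - 3)).
Simplifying, S(m+1) = -2^(m + 1)m - 2^(m + 2) + 1 = -2^(m+1)((m+1) + 1) + 1,
which is the closed form with N = m+1.
By the principle of mathematical induction, the result holds for all N ≥ 1.

S(N) = -2^N(N + 1) + 1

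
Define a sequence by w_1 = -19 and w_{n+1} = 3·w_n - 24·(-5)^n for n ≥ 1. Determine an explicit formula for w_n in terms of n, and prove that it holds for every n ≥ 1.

Computing the first terms: w_1 = -19, w_2 = 63, w_3 = -411. This suggests w_n = 3(-5)^n - 4·3^(n - 1).
For the base case n = 1: the formula gives -19 = -19 = w_1.
Inductive step: assume the claim holds for n = m, so w_m = 3(-5)^m - 4·3^(m - 1).
Then w_{m+1} = 3·w_m - 24·(-5)^m = 3·(3(-5)^m - 4·3^(m - 1)) - 24·(-5)^m = 3(-5)^(m + 1) - 4·3^m = 3(-5)^(m+1) - 4·3^((m+1) - 1),
which is the claimed formula at n = m+1.
This completes the induction.

w_n = 3(-5)^n - 4·3^(n - 1)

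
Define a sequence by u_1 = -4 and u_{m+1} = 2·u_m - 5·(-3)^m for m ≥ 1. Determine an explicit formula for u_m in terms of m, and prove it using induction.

Computing the first terms: u_1 = -4, u_2 = 7, u_3 = -31. This suggests u_m = (-3)^m - 2^(m - 1).
When m = 1: the formula gives -4 = -4 = u_1.
Inductive step: suppose the statement holds for some i ≥ 1, so u_i = (-3)^i - 2^(i - 1).
Then u_{i+1} = 2·u_i - 5·(-3)^i = 2·((-3)^i - 2^(i - 1)) - 5·(-3)^i = (-3)^(i + 1) - 2^i = (-3)^(i+1) - 2^((i+1) - 1),
which is the claimed formula at m = i+1.
This completes the induction.

u_m = (-3)^m - 2^(m - 1)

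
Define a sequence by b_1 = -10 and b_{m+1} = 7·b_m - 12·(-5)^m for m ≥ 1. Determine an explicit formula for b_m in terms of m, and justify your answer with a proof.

Computing the first terms: b_1 = -10, b_2 = -10, b_3 = -370. This suggests b_m = (-5)^m - 5·7^(m - 1).
For the base case m = 1: the formula gives -10 = -10 = b_1.
Suppose the result is true for m = k, so b_k = (-5)^k - 5·7^(k - 1).
Then b_{k+1} = 7·b_k - 12·(-5)^k = 7·((-5)^k - 5·7^(k - 1)) - 12·(-5)^k = (-5)^(k + 1) - 5·7^k = (-5)^(k+1) - 5·7^((k+1) - 1),
which is the claimed formula at m = k+1.
By induction, the statement is established for all m ≥ 1.

b_m = (-5)^m - 5·7^(m - 1)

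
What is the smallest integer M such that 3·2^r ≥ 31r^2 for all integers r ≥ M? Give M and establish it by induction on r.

M = 11

At r = 10: 3072 < 3100, so the inequality fails and M ≥ 11. We prove 3·2^r ≥ 31r^2 for all r ≥ 11.
Base step (r = 11): 3·2^r = 6144 and 31r^2 = 3751, so 6144 ≥ 3751.
Suppose the result is true for r = p, so 3·2^p ≥ 31p^2.
Then 3·2^(p + 1) = 2·(3·2^p) ≥ 2·(31p^2).
Also, for p ≥ 11 we have 2·(31p^2) ≥ 31(p+1)^2, since 2 ≥ (1 + 1/p)^2 for all p ≥ 11.
Combining, 3·2^(p + 1) ≥ 31(p+1)^2.
By induction, the statement is established for all r ≥ 11.
Hence the smallest such M is 11.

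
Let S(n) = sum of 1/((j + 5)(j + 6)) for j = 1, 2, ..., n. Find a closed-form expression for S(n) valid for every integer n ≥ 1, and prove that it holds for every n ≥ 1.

S(n) = n/(6(n + 6))

We claim S(n) = n/(6(n + 6)) for all n ≥ 1.
For the base case n = 1: S(1) = 1/42, and the closed form gives 1/42. They agree.
Inductive step: suppose the statement holds for some j ≥ 1, so S(j) = j/(6(j + 6)).
Then S(j+1) = S(j) + (1/((j + 6)(j + 7))) = (j/(6(j + 6))) + (1/((j + 6)(j + 7))).
Simplifying, S(j+1) = (j + 1)/(6(j + 7)) = (j+1)/(6((j+1) + 6)),
which is the closed form with n = j+1.
By the principle of mathematical induction, the result holds for all n ≥ 1.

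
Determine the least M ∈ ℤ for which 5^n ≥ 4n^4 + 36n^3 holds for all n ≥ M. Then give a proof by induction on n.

At n = 5: 3125 < 7000, so the inequality fails and M ≥ 6. We prove 5^n ≥ 4n^4 + 36n^3 for all n ≥ 6.
Base case (n = 6): 5^n = 15625 and 4n^4 + 36n^3 = 12960, so 15625 ≥ 12960.
Inductive step: assume the claim holds for n = j, so 5^j ≥ 4j^4 + 36j^3.
Then 5^(j + 1) = 5·(5^j) ≥ 5·(4j^4 + 36j^3).
Also, for j ≥ 6 we have 5·(4j^4 + 36j^3) ≥ 4(j+1)^4 + 36(j+1)^3, since 5·(4j^4 + 36j^3) − (4(j+1)^4 + 36(j+1)^3) = 16j^4 + 128j^3 - 132j^2 - 124j - 40, which is nonnegative for all j ≥ 6.
Combining, 5^(j + 1) ≥ 4(j+1)^4 + 36(j+1)^3.
By the principle of mathematical induction, the result holds for all n ≥ 6.
Hence the smallest such M is 6.

M = 6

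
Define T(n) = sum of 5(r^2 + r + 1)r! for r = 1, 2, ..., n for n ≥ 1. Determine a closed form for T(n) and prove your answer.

We claim T(n) = (5n + 5)(n + 1)! - 5 for all n ≥ 1.
Base case (n = 1): T(1) = 15, and the closed form gives 15. They agree.
Inductive step: assume the claim holds for n = r, so T(r) = (5r + 5)(r + 1)! - 5.
Then T(r+1) = T(r) + (5(r^2 + 3r + 3)(r + 1)!) = ((5r + 5)(r + 1)! - 5) + (5(r^2 + 3r + 3)(r + 1)!).
Simplifying, T(r+1) = (5(r+1) + 5)((r+1) + 1)! - 5,
which is the closed form with n = r+1.
By induction, the statement is established for all n ≥ 1.

T(n) = (5n + 5)(n + 1)! - 5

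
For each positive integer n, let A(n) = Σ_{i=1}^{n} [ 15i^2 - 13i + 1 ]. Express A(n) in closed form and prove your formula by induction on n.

We claim A(n) = n(5n^2 + n - 3) for all n ≥ 1.
For the base case n = 1: A(1) = 3, and the closed form gives 3. They agree.
Suppose the result is true for n = i, so A(i) = i(5i^2 + i - 3).
Then A(i+1) = A(i) + (15i^2 + 17i + 3) = (i(5i^2 + i - 3)) + (15i^2 + 17i + 3).
Simplifying, A(i+1) = (i + 1)(5i^2 + 11i + 3) = (i+1)(5(i+1)^2 + (i+1) - 3),
which is the closed form with n = i+1.
This completes the induction.

A(n) = n(5n^2 + n - 3)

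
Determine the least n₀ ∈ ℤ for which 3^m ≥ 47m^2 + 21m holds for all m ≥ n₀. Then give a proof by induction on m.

n₀ = 8

At m = 7: 2187 < 2450, so the inequality fails and n₀ ≥ 8. We prove 3^m ≥ 47m^2 + 21m for all m ≥ 8.
Base case (m = 8): 3^m = 6561 and 47m^2 + 21m = 3176, so 6561 ≥ 3176.
Inductive step: assume the claim holds for m = j, so 3^j ≥ 47j^2 + 21j.
Then 3^(j + 1) = 3·(3^j) ≥ 3·(47j^2 + 21j).
Also, for j ≥ 8 we have 3·(47j^2 + 21j) ≥ 47(j+1)^2 + 21(j+1), since 3·(47j^2 + 21j) − (47(j+1)^2 + 21(j+1)) = 94j^2 - 52j - 68, which is nonnegative for all j ≥ 8.
Combining, 3^(j + 1) ≥ 47(j+1)^2 + 21(j+1).
This completes the induction.
Hence the smallest such n₀ is 8.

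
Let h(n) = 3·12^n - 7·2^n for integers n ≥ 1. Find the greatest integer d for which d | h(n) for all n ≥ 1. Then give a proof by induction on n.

Computing the first values: h(1) = 22 and h(2) = 404; gcd(22, 404) = 2, so d ≤ 2.
We prove 2 | 3·12^n - 7·2^n for all n ≥ 1 by induction on n.
Base step (n = 1): h(1) = 22 = 2·(11), so 2 | h(1).
Inductive step: suppose the statement holds for some j ≥ 1, i.e. 2 | h(j). Then
h(j+1) − 12·h(j) = (3·12^(j+1) - 7·2^(j+1)) − 12·(3·12^j - 7·2^j) = (-7)·2^j·(2 − 12) = (70)·2^j. Since 2 | h(j) by the inductive hypothesis, 2 | 12·h(j); and 2 | 70 since 70 = 2·35. Therefore 2 | h(j+1).
Hence, by induction on n, the claim holds for every n ≥ 1.
Therefore the largest such d is 2.

d = 2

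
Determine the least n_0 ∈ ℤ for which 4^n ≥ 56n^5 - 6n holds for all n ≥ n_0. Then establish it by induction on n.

At n = 11: 4194304 < 9018790, so the inequality fails and n_0 ≥ 12. We prove 4^n ≥ 56n^5 - 6n for all n ≥ 12.
Base step (n = 12): 4^n = 16777216 and 56n^5 - 6n = 13934520, so 16777216 ≥ 13934520.
Inductive step: assume the claim holds for n = j, so 4^j ≥ 56j^5 - 6j.
Then 4^(j + 1) = 4·(4^j) ≥ 4·(56j^5 - 6j).
Also, for j ≥ 12 we have 4·(56j^5 - 6j) ≥ 56(j+1)^5 - 6(j+1), since 4·(56j^5 - 6j) − (56(j+1)^5 - 6(j+1)) = 168j^5 - 280j^4 - 560j^3 - 560j^2 - 298j - 50, which is nonnegative for all j ≥ 12.
Combining, 4^(j + 1) ≥ 56(j+1)^5 - 6(j+1).
By the principle of mathematical induction, the result holds for all n ≥ 12.
Hence the smallest such n_0 is 12.

n_0 = 12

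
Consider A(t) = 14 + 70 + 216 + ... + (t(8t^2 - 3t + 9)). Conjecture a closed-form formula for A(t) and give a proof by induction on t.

A(t) = t(t + 1)(2t^2 + t + 4)

We claim A(t) = t(t + 1)(2t^2 + t + 4) for all t ≥ 1.
Base step (t = 1): A(1) = 14, and the closed form gives 14. They agree.
Suppose the result is true for t = i, so A(i) = i(2i^3 + 3i^2 + 5i + 4).
Then A(i+1) = A(i) + ((i + 1)(-3i + 8(i + 1)^2 + 6)) = (i(2i^3 + 3i^2 + 5i + 4)) + ((i + 1)(-3i + 8(i + 1)^2 + 6)).
Simplifying, A(i+1) = (i + 1)(i + 2)(2i^2 + 5i + 7) = (i+1)((i+1) + 1)(2(i+1)^2 + (i+1) + 4),
which is the closed form with t = i+1.
This completes the induction.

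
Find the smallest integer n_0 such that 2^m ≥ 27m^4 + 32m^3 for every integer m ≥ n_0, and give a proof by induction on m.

n_0 = 23

At m = 22: 4194304 < 6665648, so the inequality fails and n_0 ≥ 23. We prove 2^m ≥ 27m^4 + 32m^3 for all m ≥ 23.
Base step (m = 23): 2^m = 8388608 and 27m^4 + 32m^3 = 7945051, so 8388608 ≥ 7945051.
Inductive step: suppose the statement holds for some k ≥ 23, so 2^k ≥ 27k^4 + 32k^3.
Then 2^(k + 1) = 2·(2^k) ≥ 2·(27k^4 + 32k^3).
Also, for k ≥ 23 we have 2·(27k^4 + 32k^3) ≥ 27(k+1)^4 + 32(k+1)^3, since 2·(27k^4 + 32k^3) − (27(k+1)^4 + 32(k+1)^3) = 27k^4 - 76k^3 - 258k^2 - 204k - 59, which is nonnegative for all k ≥ 23.
Combining, 2^(k + 1) ≥ 27(k+1)^4 + 32(k+1)^3.
Hence, by induction on m, the claim holds for every m ≥ 23.
Hence the smallest such n_0 is 23.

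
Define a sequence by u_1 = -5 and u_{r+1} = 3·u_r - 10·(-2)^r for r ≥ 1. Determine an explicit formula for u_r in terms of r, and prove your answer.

Computing the first terms: u_1 = -5, u_2 = 5, u_3 = -25. This suggests u_r = -(-2)^(r + 1) - 3^(r - 1).
Base step (r = 1): the formula gives -5 = -5 = u_1.
Suppose the result is true for r = j, so u_j = -(-2)^(j + 1) - 3^(j - 1).
Then u_{j+1} = 3·u_j - 10·(-2)^j = 3·(-(-2)^(j + 1) - 3^(j - 1)) - 10·(-2)^j = -(-2)^(j + 2) - 3^j = -(-2)^((j+1) + 1) - 3^((j+1) - 1),
which is the claimed formula at r = j+1.
By the principle of mathematical induction, the result holds for all r ≥ 1.

u_r = -(-2)^(r + 1) - 3^(r - 1)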